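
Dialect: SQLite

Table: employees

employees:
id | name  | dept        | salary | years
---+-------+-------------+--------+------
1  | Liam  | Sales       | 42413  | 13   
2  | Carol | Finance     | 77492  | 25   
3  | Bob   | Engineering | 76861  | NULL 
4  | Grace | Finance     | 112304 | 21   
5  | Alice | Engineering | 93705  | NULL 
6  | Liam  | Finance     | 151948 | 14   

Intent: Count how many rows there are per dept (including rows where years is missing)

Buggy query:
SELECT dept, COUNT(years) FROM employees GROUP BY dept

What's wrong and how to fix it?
Bug: COUNT(years) skips NULLs, so groups with missing years are undercounted

Fix: Use COUNT(*) to count all rows regardless of NULL

Corrected query:
SELECT dept, COUNT(*) FROM employees GROUP BY dept

Result:
dept        | COUNT(*)
------------+---------
Engineering | 2       
Finance     | 3       
Sales       | 1       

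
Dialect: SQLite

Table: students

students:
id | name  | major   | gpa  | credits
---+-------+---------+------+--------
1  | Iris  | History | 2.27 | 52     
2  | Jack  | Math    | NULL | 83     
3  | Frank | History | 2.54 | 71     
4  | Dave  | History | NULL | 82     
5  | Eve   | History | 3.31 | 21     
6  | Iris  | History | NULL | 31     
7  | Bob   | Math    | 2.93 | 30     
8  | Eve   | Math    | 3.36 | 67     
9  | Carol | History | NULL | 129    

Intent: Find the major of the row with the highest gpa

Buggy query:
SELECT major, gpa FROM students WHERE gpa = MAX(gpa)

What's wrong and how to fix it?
Bug: MAX(gpa) is an aggregate and cannot be used directly in WHERE

Fix: Use a subquery: WHERE gpa = (SELECT MAX(gpa) FROM students)

Corrected query:
SELECT major, gpa FROM students WHERE gpa = (SELECT MAX(gpa) FROM students)

Result:
major | gpa 
------+-----
Math  | 3.36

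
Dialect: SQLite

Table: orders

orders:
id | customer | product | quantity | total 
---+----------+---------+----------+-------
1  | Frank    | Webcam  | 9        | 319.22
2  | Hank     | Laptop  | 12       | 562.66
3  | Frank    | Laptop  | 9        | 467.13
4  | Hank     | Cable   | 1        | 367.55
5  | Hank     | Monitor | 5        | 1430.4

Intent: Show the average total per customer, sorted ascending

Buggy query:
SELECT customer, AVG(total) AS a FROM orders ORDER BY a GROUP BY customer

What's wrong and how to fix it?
Bug: GROUP BY must precede ORDER BY

Fix: Move ORDER BY to the end, after GROUP BY

Corrected query:
SELECT customer, AVG(total) AS a FROM orders GROUP BY customer ORDER BY a

Result:
customer | a      
---------+--------
Frank    | 393.175
Hank     | 786.87 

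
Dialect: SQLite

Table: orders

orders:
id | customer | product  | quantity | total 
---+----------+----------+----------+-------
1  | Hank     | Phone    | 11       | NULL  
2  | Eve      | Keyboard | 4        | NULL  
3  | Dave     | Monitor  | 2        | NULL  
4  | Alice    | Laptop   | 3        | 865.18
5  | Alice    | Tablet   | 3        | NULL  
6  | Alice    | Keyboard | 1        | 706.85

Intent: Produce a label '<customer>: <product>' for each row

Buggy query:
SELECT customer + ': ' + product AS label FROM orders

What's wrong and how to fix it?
Bug: SQLite uses || for string concatenation; + coerces text to numbers (yielding 0)

Fix: Use the || operator for string concatenation

Corrected query:
SELECT customer || ': ' || product AS label FROM orders

Result:
label          
---------------
Hank: Phone    
Eve: Keyboard  
Dave: Monitor  
Alice: Laptop  
Alice: Tablet  
Alice: Keyboard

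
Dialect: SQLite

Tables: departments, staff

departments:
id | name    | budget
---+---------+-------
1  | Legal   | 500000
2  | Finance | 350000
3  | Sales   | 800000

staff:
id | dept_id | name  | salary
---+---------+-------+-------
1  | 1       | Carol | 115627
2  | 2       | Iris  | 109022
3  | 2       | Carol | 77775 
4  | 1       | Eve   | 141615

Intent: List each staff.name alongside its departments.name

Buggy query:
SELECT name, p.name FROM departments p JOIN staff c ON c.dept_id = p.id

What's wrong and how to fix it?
Bug: 'name' exists in both joined tables, so the database can't tell which one is meant

Fix: Prefix ambiguous columns with the table alias

Corrected query:
SELECT c.name, p.name FROM departments p JOIN staff c ON c.dept_id = p.id

Result:
name  | name   
------+--------
Carol | Legal  
Iris  | Finance
Carol | Finance
Eve   | Legal  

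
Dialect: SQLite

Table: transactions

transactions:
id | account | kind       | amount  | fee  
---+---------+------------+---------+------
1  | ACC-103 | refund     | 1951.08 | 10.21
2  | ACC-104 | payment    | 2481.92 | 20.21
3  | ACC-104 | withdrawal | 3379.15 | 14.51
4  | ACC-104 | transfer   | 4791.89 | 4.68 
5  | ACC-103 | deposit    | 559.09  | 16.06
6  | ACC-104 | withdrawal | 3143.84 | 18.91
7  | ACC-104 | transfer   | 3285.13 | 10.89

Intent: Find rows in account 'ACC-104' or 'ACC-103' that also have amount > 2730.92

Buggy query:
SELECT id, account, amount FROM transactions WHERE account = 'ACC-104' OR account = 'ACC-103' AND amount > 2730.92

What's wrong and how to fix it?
Bug: AND binds tighter than OR, so this parses as account = 'ACC-104' OR (account = 'ACC-103' AND amount > 2730.92)

Fix: Add parentheses around the OR so the AND applies to both alternatives

Corrected query:
SELECT id, account, amount FROM transactions WHERE (account = 'ACC-104' OR account = 'ACC-103') AND amount > 2730.92

Result:
id | account | amount 
---+---------+--------
3  | ACC-104 | 3379.15
4  | ACC-104 | 4791.89
6  | ACC-104 | 3143.84
7  | ACC-104 | 3285.13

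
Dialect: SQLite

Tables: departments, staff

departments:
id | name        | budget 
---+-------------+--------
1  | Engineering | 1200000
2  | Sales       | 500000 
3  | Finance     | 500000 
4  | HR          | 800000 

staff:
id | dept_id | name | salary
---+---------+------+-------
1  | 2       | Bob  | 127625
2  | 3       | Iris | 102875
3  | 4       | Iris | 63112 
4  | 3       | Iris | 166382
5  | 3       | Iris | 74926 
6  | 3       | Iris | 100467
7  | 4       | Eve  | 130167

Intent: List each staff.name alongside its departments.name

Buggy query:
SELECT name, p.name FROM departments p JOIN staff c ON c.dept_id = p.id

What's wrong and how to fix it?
Bug: Both tables have a 'name' column; the unqualified reference is ambiguous

Fix: Prefix ambiguous columns with the table alias

Corrected query:
SELECT c.name, p.name FROM departments p JOIN staff c ON c.dept_id = p.id

Result:
name | name   
-----+--------
Bob  | Sales  
Iris | Finance
Iris | HR     
Iris | Finance
Iris | Finance
Iris | Finance
Eve  | HR     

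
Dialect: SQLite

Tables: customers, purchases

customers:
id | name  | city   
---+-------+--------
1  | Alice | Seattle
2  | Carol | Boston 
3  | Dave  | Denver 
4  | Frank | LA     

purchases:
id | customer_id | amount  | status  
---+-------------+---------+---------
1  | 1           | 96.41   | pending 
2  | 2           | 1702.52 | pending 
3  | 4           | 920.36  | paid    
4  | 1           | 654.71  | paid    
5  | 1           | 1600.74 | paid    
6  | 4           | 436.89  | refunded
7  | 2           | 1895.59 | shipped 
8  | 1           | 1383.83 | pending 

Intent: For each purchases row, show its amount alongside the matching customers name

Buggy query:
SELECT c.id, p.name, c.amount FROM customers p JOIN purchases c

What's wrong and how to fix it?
Bug: JOIN with no ON clause produces a cartesian product; every purchases row pairs with every customers row

Fix: Add ON c.customer_id = p.id to the JOIN

Corrected query:
SELECT c.id, p.name, c.amount FROM customers p JOIN purchases c ON c.customer_id = p.id

Result:
id | name  | amount 
---+-------+--------
1  | Alice | 96.41  
2  | Carol | 1702.52
3  | Frank | 920.36 
4  | Alice | 654.71 
5  | Alice | 1600.74
6  | Frank | 436.89 
7  | Carol | 1895.59
8  | Alice | 1383.83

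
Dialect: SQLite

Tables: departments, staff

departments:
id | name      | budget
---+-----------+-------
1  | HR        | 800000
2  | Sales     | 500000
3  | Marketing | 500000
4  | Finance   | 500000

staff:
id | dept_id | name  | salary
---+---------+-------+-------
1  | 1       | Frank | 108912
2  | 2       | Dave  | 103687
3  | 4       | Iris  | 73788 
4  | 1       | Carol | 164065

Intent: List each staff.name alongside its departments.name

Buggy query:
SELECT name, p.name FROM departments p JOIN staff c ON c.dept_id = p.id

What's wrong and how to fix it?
Bug: 'name' exists in both joined tables, so the database can't tell which one is meant

Fix: Qualify the column with its table alias (c.name)

Corrected query:
SELECT c.name, p.name FROM departments p JOIN staff c ON c.dept_id = p.id

Result:
name  | name   
------+--------
Frank | HR     
Dave  | Sales  
Iris  | Finance
Carol | HR     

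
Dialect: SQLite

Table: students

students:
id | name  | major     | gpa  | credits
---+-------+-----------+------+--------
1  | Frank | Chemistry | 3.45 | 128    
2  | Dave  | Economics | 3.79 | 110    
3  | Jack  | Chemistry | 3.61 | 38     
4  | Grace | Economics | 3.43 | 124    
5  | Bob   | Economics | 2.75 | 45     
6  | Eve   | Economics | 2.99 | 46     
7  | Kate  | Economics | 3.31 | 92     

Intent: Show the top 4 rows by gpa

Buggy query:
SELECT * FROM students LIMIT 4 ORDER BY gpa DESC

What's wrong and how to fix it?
Bug: LIMIT must come after ORDER BY

Fix: Swap the clauses: ORDER BY first, then LIMIT

Corrected query:
SELECT * FROM students ORDER BY gpa DESC LIMIT 4

Result:
id | name  | major     | gpa  | credits
---+-------+-----------+------+--------
2  | Dave  | Economics | 3.79 | 110    
3  | Jack  | Chemistry | 3.61 | 38     
1  | Frank | Chemistry | 3.45 | 128    
4  | Grace | Economics | 3.43 | 124    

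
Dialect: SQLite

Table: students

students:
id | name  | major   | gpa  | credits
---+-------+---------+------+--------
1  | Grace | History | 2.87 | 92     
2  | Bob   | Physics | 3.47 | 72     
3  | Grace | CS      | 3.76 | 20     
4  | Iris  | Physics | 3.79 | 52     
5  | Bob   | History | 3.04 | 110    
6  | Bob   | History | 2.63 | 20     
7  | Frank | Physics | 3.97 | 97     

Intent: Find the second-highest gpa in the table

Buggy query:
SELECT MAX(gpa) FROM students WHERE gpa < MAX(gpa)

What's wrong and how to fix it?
Bug: The inner MAX is an aggregate inside WHERE, which is not allowed

Fix: Put the inner MAX in a scalar subquery

Corrected query:
SELECT MAX(gpa) FROM students WHERE gpa < (SELECT MAX(gpa) FROM students)

Result:
MAX(gpa)
--------
3.79    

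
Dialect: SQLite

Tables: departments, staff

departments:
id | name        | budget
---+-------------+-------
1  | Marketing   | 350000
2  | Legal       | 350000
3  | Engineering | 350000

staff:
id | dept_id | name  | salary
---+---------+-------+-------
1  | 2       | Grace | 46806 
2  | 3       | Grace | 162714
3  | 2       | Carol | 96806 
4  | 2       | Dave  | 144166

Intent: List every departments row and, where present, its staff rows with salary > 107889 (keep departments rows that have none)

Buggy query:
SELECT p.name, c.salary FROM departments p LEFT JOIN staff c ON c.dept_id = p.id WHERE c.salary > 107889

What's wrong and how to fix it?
Bug: A WHERE condition on the right-hand table after LEFT JOIN drops unmatched parents

Fix: Move the right-table condition into the ON clause so unmatched parents are kept

Corrected query:
SELECT p.name, c.salary FROM departments p LEFT JOIN staff c ON c.dept_id = p.id AND c.salary > 107889

Result:
name        | salary
------------+-------
Marketing   | NULL  
Legal       | 144166
Engineering | 162714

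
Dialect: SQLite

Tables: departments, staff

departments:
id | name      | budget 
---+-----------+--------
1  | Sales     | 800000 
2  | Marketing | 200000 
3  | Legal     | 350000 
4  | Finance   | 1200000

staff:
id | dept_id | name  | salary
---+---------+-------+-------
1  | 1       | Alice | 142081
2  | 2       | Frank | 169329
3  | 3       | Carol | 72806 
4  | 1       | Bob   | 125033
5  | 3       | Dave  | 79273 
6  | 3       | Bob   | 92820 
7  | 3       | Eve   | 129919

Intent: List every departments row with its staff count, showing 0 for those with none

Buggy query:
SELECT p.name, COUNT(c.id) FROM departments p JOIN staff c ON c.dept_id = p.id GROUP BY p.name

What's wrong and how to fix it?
Bug: An inner join excludes parents with zero children

Fix: Switch to LEFT JOIN to retain unmatched parent rows

Corrected query:
SELECT p.name, COUNT(c.id) FROM departments p LEFT JOIN staff c ON c.dept_id = p.id GROUP BY p.name

Result:
name      | COUNT(c.id)
----------+------------
Finance   | 0          
Legal     | 4          
Marketing | 1          
Sales     | 2          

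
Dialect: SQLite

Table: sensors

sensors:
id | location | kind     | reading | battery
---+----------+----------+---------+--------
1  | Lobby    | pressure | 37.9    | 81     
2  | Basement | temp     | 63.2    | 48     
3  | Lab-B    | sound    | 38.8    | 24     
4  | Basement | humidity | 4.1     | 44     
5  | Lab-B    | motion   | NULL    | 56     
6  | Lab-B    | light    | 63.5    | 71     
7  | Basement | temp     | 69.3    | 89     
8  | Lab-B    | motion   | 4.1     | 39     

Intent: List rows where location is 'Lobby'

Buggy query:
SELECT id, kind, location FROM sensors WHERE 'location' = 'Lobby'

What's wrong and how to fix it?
Bug: 'location' in single quotes is a string literal, not the column; the comparison is literal-vs-literal and never true

Fix: Remove the quotes around the column name (or use double quotes for an identifier)

Corrected query:
SELECT id, kind, location FROM sensors WHERE location = 'Lobby'

Result:
id | kind     | location
---+----------+---------
1  | pressure | Lobby   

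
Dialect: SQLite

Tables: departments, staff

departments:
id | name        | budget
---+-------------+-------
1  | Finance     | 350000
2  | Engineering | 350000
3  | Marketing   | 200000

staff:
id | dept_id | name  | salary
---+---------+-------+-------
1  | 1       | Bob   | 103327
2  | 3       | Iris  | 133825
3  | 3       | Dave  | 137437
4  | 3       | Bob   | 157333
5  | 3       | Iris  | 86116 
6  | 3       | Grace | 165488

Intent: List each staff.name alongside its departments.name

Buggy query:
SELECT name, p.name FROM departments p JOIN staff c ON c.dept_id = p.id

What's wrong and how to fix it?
Bug: 'name' exists in both joined tables, so the database can't tell which one is meant

Fix: Prefix ambiguous columns with the table alias

Corrected query:
SELECT c.name, p.name FROM departments p JOIN staff c ON c.dept_id = p.id

Result:
name  | name     
------+----------
Bob   | Finance  
Iris  | Marketing
Dave  | Marketing
Bob   | Marketing
Iris  | Marketing
Grace | Marketing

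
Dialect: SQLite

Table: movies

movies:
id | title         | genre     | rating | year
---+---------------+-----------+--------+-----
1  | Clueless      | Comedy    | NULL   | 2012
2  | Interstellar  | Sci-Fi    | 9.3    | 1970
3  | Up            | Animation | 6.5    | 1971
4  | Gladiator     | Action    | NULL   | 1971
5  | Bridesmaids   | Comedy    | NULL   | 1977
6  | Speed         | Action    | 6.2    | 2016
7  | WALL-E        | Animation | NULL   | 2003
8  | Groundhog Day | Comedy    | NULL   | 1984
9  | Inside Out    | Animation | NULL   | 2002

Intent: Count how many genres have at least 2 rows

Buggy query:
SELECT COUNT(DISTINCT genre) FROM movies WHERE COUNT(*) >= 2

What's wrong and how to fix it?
Bug: WHERE filters individual rows, not groups, so a group-level COUNT is invalid there

Fix: Group first with HAVING COUNT(*) >= 2, then COUNT the resulting groups

Corrected query:
SELECT COUNT(*) FROM (SELECT genre FROM movies GROUP BY genre HAVING COUNT(*) >= 2)

Result:
COUNT(*)
--------
3       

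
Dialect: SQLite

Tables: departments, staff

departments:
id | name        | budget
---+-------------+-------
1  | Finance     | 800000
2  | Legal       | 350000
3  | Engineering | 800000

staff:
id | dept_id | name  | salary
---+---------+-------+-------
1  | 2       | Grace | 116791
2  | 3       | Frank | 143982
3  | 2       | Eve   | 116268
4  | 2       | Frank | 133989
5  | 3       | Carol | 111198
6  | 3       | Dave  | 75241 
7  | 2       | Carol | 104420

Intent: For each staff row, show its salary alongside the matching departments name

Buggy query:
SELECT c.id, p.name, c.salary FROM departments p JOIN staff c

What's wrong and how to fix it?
Bug: Missing join condition: each staff row is matched to all departments rows instead of just its own

Fix: Add ON c.dept_id = p.id to the JOIN

Corrected query:
SELECT c.id, p.name, c.salary FROM departments p JOIN staff c ON c.dept_id = p.id

Result:
id | name        | salary
---+-------------+-------
1  | Legal       | 116791
2  | Engineering | 143982
3  | Legal       | 116268
4  | Legal       | 133989
5  | Engineering | 111198
6  | Engineering | 75241 
7  | Legal       | 104420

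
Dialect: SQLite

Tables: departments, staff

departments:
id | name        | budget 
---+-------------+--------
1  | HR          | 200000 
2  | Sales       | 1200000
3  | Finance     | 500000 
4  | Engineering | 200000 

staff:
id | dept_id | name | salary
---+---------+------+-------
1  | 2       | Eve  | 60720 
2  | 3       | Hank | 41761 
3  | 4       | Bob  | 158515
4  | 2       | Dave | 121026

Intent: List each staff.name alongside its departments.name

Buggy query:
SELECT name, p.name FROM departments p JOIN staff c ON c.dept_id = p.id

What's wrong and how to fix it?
Bug: Both tables have a 'name' column; the unqualified reference is ambiguous

Fix: Qualify the column with its table alias (c.name)

Corrected query:
SELECT c.name, p.name FROM departments p JOIN staff c ON c.dept_id = p.id

Result:
name | name       
-----+------------
Eve  | Sales      
Hank | Finance    
Bob  | Engineering
Dave | Sales      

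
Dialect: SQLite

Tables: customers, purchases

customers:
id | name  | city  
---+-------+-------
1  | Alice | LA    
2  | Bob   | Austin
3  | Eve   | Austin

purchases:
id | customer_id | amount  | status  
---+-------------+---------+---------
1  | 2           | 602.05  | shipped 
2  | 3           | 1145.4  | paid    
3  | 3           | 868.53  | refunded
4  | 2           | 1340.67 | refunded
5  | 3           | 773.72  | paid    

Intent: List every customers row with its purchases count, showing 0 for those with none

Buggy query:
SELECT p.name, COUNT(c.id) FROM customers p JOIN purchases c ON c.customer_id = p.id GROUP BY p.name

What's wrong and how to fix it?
Bug: INNER JOIN drops customers rows that have no matching purchases rows

Fix: Switch to LEFT JOIN to retain unmatched parent rows

Corrected query:
SELECT p.name, COUNT(c.id) FROM customers p LEFT JOIN purchases c ON c.customer_id = p.id GROUP BY p.name

Result:
name  | COUNT(c.id)
------+------------
Alice | 0          
Bob   | 2          
Eve   | 3          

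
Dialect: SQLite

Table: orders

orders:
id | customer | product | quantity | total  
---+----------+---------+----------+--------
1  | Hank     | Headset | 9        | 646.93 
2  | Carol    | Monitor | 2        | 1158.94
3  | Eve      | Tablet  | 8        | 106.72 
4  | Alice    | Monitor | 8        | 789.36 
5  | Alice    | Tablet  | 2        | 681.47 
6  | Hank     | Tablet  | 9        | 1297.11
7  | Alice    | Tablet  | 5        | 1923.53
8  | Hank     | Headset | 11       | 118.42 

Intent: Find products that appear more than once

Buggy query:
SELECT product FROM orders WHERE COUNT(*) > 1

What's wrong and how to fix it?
Bug: WHERE can't reference COUNT(*); aggregates are computed after WHERE

Fix: Group first, then use HAVING for the count condition

Corrected query:
SELECT product FROM orders GROUP BY product HAVING COUNT(*) > 1

Result:
product
-------
Headset
Monitor
Tablet 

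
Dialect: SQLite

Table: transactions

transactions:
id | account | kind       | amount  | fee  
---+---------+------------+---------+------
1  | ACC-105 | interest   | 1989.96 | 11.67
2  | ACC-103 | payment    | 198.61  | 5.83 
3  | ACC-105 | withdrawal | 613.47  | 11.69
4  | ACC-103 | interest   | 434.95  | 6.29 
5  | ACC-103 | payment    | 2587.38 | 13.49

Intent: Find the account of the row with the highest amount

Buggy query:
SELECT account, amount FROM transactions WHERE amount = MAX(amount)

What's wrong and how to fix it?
Bug: MAX(amount) is an aggregate and cannot be used directly in WHERE

Fix: Use a subquery: WHERE amount = (SELECT MAX(amount) FROM transactions)

Corrected query:
SELECT account, amount FROM transactions WHERE amount = (SELECT MAX(amount) FROM transactions)

Result:
account | amount 
--------+--------
ACC-103 | 2587.38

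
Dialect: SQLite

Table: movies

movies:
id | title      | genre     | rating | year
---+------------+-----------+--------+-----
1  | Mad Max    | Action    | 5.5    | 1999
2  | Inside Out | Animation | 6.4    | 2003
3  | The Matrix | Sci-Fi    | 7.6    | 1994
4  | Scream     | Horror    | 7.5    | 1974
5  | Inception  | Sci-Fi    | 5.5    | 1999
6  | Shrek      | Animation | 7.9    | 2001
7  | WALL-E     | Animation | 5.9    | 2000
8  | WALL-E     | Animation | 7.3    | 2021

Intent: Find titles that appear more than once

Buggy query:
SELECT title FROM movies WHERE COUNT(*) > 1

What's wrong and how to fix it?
Bug: COUNT(*) is an aggregate and cannot be used in WHERE

Fix: GROUP BY title, then filter groups with HAVING COUNT(*) > 1

Corrected query:
SELECT title FROM movies GROUP BY title HAVING COUNT(*) > 1

Result:
title 
------
WALL-E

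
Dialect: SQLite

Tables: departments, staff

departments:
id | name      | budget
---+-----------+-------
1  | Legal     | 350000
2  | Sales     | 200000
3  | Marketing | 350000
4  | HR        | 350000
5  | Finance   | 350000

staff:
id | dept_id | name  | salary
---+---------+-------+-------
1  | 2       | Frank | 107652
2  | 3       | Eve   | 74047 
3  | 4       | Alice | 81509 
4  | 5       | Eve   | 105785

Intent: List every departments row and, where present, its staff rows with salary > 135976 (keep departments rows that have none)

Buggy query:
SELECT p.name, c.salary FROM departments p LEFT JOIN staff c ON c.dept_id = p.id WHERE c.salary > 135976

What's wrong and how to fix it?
Bug: A WHERE condition on the right-hand table after LEFT JOIN drops unmatched parents

Fix: Put 'c.salary > 135976' in the JOIN's ON clause instead of WHERE

Corrected query:
SELECT p.name, c.salary FROM departments p LEFT JOIN staff c ON c.dept_id = p.id AND c.salary > 135976

Result:
name      | salary
----------+-------
Legal     | NULL  
Sales     | NULL  
Marketing | NULL  
HR        | NULL  
Finance   | NULL  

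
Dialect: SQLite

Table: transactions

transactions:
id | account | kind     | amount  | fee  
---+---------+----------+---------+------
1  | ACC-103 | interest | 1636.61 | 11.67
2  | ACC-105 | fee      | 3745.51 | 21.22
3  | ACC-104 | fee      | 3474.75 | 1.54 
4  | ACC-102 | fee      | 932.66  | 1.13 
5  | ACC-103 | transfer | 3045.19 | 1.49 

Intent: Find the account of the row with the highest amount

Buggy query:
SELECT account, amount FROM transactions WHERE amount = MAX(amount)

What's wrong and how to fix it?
Bug: MAX(amount) is an aggregate and cannot be used directly in WHERE

Fix: Use a subquery: WHERE amount = (SELECT MAX(amount) FROM transactions)

Corrected query:
SELECT account, amount FROM transactions WHERE amount = (SELECT MAX(amount) FROM transactions)

Result:
account | amount 
--------+--------
ACC-105 | 3745.51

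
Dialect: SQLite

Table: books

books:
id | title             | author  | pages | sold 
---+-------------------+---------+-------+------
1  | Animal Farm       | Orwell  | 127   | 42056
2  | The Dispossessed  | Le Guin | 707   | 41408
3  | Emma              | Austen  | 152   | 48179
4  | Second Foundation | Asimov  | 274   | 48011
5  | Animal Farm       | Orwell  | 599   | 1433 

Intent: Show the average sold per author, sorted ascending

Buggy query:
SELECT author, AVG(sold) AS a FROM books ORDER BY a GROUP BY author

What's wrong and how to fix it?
Bug: ORDER BY appears before GROUP BY; SQL clause order requires GROUP BY first

Fix: Move ORDER BY to the end, after GROUP BY

Corrected query:
SELECT author, AVG(sold) AS a FROM books GROUP BY author ORDER BY a

Result:
author  | a      
--------+--------
Orwell  | 21744.5
Le Guin | 41408  
Asimov  | 48011  
Austen  | 48179  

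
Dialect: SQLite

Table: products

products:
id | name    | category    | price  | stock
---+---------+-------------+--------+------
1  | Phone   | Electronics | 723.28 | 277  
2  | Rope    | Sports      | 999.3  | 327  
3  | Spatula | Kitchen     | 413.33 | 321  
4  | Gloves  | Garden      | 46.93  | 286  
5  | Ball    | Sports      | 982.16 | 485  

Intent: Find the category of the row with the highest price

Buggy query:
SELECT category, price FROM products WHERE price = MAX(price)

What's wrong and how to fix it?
Bug: MAX(price) is an aggregate and cannot be used directly in WHERE

Fix: Wrap MAX in a scalar subquery so WHERE compares against a single value

Corrected query:
SELECT category, price FROM products WHERE price = (SELECT MAX(price) FROM products)

Result:
category | price
---------+------
Sports   | 999.3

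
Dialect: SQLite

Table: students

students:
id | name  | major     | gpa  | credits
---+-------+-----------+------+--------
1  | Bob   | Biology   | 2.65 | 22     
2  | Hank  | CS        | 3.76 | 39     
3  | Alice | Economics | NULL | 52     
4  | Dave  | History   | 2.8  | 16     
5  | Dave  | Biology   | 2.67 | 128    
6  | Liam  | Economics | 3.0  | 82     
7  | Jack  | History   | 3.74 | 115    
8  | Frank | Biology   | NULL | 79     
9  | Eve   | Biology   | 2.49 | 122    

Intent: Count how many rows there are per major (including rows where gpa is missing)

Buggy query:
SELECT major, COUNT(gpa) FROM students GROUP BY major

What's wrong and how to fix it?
Bug: COUNT(gpa) skips NULLs, so groups with missing gpa are undercounted

Fix: Replace COUNT(gpa) with COUNT(*)

Corrected query:
SELECT major, COUNT(*) FROM students GROUP BY major

Result:
major     | COUNT(*)
----------+---------
Biology   | 4       
CS        | 1       
Economics | 2       
History   | 2       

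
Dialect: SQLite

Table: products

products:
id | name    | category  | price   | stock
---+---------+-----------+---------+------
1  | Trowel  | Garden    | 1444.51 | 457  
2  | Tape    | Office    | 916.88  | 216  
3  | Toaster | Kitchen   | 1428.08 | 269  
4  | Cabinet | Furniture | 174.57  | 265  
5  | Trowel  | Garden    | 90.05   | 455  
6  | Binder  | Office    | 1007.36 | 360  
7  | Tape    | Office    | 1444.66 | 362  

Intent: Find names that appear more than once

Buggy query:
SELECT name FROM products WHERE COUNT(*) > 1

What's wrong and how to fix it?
Bug: COUNT(*) is an aggregate and cannot be used in WHERE

Fix: GROUP BY name, then filter groups with HAVING COUNT(*) > 1

Corrected query:
SELECT name FROM products GROUP BY name HAVING COUNT(*) > 1

Result:
name  
------
Tape  
Trowel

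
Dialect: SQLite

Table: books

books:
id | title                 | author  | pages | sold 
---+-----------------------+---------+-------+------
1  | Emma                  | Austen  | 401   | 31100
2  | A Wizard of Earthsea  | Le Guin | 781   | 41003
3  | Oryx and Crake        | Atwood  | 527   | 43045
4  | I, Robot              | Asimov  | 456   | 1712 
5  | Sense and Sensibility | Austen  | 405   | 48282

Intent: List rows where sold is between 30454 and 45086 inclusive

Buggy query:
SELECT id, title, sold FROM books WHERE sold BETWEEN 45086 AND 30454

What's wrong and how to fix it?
Bug: BETWEEN expects the lower bound first; with 45086 AND 30454 the range is empty

Fix: Swap the bounds so the smaller value comes first

Corrected query:
SELECT id, title, sold FROM books WHERE sold BETWEEN 30454 AND 45086

Result:
id | title                | sold 
---+----------------------+------
1  | Emma                 | 31100
2  | A Wizard of Earthsea | 41003
3  | Oryx and Crake       | 43045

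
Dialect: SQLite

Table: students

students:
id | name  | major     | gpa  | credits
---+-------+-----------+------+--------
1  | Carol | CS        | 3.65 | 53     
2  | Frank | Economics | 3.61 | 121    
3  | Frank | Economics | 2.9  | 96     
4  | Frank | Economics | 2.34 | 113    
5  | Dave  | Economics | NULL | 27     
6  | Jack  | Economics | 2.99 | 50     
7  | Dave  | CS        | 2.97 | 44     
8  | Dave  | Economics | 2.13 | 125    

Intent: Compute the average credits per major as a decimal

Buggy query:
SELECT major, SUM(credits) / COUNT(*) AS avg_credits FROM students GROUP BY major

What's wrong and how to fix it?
Bug: Both operands are integers, so '/' performs integer division and truncates

Fix: Cast one side to REAL so the division keeps the fractional part

Corrected query:
SELECT major, SUM(credits) * 1.0 / COUNT(*) AS avg_credits FROM students GROUP BY major

Result:
major     | avg_credits
----------+------------
CS        | 48.5       
Economics | 88.666667  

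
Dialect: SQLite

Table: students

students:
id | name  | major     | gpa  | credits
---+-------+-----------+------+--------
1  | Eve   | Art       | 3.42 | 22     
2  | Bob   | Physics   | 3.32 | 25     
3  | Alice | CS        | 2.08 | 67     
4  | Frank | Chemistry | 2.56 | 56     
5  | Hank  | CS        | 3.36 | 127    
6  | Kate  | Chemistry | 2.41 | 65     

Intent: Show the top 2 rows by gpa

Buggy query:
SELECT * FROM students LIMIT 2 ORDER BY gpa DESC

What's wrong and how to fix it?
Bug: LIMIT must come after ORDER BY

Fix: Sort with ORDER BY, then apply LIMIT

Corrected query:
SELECT * FROM students ORDER BY gpa DESC LIMIT 2

Result:
id | name | major | gpa  | credits
---+------+-------+------+--------
1  | Eve  | Art   | 3.42 | 22     
5  | Hank | CS    | 3.36 | 127    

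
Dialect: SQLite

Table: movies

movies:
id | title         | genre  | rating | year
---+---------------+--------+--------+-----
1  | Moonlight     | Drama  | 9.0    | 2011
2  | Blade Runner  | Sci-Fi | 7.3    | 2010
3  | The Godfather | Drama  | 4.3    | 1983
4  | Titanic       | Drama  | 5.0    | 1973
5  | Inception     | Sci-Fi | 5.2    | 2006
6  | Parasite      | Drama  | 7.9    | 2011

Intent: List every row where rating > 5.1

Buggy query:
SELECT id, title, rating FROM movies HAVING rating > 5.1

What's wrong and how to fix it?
Bug: HAVING filters the output of aggregation, but this query has no GROUP BY and no aggregate functions, so SQLite rejects it (HAVING clause on a non-aggregate query); the condition here is per row

Fix: Replace HAVING with WHERE since the condition applies to individual rows

Corrected query:
SELECT id, title, rating FROM movies WHERE rating > 5.1

Result:
id | title        | rating
---+--------------+-------
1  | Moonlight    | 9     
2  | Blade Runner | 7.3   
5  | Inception    | 5.2   
6  | Parasite     | 7.9   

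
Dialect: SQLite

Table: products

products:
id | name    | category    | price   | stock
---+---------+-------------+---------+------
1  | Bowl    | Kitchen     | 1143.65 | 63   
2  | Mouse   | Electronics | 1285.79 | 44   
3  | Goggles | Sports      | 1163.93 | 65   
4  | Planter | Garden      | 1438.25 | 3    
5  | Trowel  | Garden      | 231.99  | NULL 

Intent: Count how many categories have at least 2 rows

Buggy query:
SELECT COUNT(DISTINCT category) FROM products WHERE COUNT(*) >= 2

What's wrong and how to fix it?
Bug: WHERE filters individual rows, not groups, so a group-level COUNT is invalid there

Fix: Group first with HAVING COUNT(*) >= 2, then COUNT the resulting groups

Corrected query:
SELECT COUNT(*) FROM (SELECT category FROM products GROUP BY category HAVING COUNT(*) >= 2)

Result:
COUNT(*)
--------
1       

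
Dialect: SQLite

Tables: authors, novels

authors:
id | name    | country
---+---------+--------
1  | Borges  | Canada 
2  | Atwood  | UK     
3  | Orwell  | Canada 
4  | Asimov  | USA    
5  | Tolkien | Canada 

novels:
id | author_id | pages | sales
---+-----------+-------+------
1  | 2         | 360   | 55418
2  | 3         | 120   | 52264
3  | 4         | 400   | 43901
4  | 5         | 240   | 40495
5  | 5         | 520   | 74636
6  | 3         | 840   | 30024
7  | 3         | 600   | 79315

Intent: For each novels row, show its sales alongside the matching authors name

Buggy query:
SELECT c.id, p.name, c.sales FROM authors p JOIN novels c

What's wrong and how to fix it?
Bug: JOIN with no ON clause produces a cartesian product; every novels row pairs with every authors row

Fix: Add ON c.author_id = p.id to the JOIN

Corrected query:
SELECT c.id, p.name, c.sales FROM authors p JOIN novels c ON c.author_id = p.id

Result:
id | name    | sales
---+---------+------
1  | Atwood  | 55418
2  | Orwell  | 52264
3  | Asimov  | 43901
4  | Tolkien | 40495
5  | Tolkien | 74636
6  | Orwell  | 30024
7  | Orwell  | 79315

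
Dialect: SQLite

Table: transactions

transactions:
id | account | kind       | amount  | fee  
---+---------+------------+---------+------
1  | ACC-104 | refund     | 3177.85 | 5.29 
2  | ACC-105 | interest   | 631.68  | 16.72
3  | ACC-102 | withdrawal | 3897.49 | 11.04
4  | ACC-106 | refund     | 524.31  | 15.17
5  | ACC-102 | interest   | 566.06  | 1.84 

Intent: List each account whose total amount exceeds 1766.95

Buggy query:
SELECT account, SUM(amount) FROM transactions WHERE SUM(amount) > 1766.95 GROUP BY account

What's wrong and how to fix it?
Bug: Aggregate functions cannot appear in a WHERE clause

Fix: Use HAVING (which filters groups after aggregation) instead of WHERE

Corrected query:
SELECT account, SUM(amount) FROM transactions GROUP BY account HAVING SUM(amount) > 1766.95

Result:
account | SUM(amount)
--------+------------
ACC-102 | 4463.55    
ACC-104 | 3177.85    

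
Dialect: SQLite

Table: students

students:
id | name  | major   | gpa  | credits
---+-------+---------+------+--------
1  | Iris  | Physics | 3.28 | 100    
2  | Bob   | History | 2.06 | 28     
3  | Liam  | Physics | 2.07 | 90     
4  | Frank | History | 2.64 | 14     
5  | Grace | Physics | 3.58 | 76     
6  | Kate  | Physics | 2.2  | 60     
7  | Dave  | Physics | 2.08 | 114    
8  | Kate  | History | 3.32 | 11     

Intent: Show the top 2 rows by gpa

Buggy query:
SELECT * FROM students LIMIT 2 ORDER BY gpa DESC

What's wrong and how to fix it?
Bug: LIMIT must come after ORDER BY

Fix: Sort with ORDER BY, then apply LIMIT

Corrected query:
SELECT * FROM students ORDER BY gpa DESC LIMIT 2

Result:
id | name  | major   | gpa  | credits
---+-------+---------+------+--------
5  | Grace | Physics | 3.58 | 76     
8  | Kate  | History | 3.32 | 11     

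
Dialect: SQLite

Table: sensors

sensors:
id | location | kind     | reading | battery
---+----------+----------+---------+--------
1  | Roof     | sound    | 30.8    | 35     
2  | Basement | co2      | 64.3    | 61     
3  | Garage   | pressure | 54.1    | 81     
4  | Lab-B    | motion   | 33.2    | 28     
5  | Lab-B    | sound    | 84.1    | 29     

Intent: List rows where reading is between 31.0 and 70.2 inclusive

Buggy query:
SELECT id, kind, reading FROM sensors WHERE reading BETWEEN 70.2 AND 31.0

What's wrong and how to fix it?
Bug: The bounds are reversed; BETWEEN a AND b requires a <= b to match anything

Fix: Write BETWEEN 31.0 AND 70.2

Corrected query:
SELECT id, kind, reading FROM sensors WHERE reading BETWEEN 31.0 AND 70.2

Result:
id | kind     | reading
---+----------+--------
2  | co2      | 64.3   
3  | pressure | 54.1   
4  | motion   | 33.2   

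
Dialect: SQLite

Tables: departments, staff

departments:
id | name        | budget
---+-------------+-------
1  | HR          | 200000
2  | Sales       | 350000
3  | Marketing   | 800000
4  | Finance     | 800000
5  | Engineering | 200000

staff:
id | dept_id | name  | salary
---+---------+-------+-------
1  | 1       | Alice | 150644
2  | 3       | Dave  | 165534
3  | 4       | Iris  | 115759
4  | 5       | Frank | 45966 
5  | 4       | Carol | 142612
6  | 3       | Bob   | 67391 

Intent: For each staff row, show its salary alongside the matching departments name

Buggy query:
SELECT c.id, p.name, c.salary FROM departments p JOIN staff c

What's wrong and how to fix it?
Bug: JOIN with no ON clause produces a cartesian product; every staff row pairs with every departments row

Fix: Add ON c.dept_id = p.id to the JOIN

Corrected query:
SELECT c.id, p.name, c.salary FROM departments p JOIN staff c ON c.dept_id = p.id

Result:
id | name        | salary
---+-------------+-------
1  | HR          | 150644
2  | Marketing   | 165534
3  | Finance     | 115759
4  | Engineering | 45966 
5  | Finance     | 142612
6  | Marketing   | 67391 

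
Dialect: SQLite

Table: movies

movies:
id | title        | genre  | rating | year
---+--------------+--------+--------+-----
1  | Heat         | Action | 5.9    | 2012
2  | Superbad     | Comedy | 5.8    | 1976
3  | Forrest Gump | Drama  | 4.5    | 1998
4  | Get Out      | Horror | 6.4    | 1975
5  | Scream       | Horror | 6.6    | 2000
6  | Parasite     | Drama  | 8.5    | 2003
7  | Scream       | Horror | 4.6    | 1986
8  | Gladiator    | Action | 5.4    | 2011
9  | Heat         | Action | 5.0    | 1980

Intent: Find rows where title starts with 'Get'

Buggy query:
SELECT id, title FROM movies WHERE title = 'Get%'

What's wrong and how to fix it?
Bug: Wildcards only work with LIKE; '=' treats '%' as a literal character

Fix: Use LIKE for wildcard pattern matching

Corrected query:
SELECT id, title FROM movies WHERE title LIKE 'Get%'

Result:
id | title  
---+--------
4  | Get Out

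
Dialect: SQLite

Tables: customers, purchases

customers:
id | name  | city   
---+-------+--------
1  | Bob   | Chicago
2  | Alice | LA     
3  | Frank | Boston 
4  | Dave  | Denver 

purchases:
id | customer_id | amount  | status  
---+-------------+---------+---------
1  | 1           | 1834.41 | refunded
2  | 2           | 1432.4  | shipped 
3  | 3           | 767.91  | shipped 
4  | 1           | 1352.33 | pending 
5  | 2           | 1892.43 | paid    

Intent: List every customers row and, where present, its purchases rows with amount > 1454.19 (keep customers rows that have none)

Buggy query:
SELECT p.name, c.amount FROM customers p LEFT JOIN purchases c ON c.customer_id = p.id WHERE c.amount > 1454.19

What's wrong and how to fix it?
Bug: Filtering c.amount in WHERE discards the NULL rows produced by LEFT JOIN, turning it into an inner join

Fix: Put 'c.amount > 1454.19' in the JOIN's ON clause instead of WHERE

Corrected query:
SELECT p.name, c.amount FROM customers p LEFT JOIN purchases c ON c.customer_id = p.id AND c.amount > 1454.19

Result:
name  | amount 
------+--------
Bob   | 1834.41
Alice | 1892.43
Frank | NULL   
Dave  | NULL   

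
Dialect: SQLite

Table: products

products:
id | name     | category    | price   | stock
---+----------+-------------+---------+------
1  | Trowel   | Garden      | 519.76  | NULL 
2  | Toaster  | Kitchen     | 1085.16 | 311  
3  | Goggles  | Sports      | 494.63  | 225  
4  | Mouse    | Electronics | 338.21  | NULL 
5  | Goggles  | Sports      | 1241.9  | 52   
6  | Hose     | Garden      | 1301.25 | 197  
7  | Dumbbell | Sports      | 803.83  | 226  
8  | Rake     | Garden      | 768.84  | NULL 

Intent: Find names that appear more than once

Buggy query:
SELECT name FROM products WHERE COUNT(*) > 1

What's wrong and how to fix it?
Bug: COUNT(*) is an aggregate and cannot be used in WHERE

Fix: GROUP BY name, then filter groups with HAVING COUNT(*) > 1

Corrected query:
SELECT name FROM products GROUP BY name HAVING COUNT(*) > 1

Result:
name   
-------
Goggles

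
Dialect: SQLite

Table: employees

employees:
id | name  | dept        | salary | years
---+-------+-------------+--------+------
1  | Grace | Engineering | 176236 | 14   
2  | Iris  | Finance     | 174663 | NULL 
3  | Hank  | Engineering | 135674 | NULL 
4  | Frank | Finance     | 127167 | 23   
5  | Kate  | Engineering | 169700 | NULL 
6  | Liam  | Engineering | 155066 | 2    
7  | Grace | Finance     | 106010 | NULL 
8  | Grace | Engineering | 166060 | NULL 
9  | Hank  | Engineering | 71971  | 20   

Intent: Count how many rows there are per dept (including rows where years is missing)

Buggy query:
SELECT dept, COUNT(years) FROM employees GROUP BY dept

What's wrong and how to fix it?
Bug: COUNT(years) skips NULLs, so groups with missing years are undercounted

Fix: Replace COUNT(years) with COUNT(*)

Corrected query:
SELECT dept, COUNT(*) FROM employees GROUP BY dept

Result:
dept        | COUNT(*)
------------+---------
Engineering | 6       
Finance     | 3       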